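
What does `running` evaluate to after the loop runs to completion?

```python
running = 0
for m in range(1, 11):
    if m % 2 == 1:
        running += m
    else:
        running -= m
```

Let's trace through this code step by step.

Initialize: running = 0
Entering loop: for m in range(1, 11):
After iteration 1: m = 1, running = 1
After iteration 2: m = 2, running = -1
After iteration 3: m = 3, running = 2
After iteration 4: m = 4, running = -2
After iteration 5: m = 5, running = 3
After iteration 6: m = 6, running = -3
After iteration 7: m = 7, running = 4
After iteration 8: m = 8, running = -4
After iteration 9: m = 9, running = 5
After iteration 10: m = 10, running = -5
Loop ends.

Final answer: -5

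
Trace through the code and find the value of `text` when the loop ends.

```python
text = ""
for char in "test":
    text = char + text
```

Let's trace through this code step by step.

Initialize: text = ''
Entering loop: for char in "test":
After iteration 1: char = 't', text = 't'
After iteration 2: char = 'e', text = 'et'
After iteration 3: char = 's', text = 'set'
After iteration 4: char = 't', text = 'tset'
Loop ends.

Final answer: 'tset'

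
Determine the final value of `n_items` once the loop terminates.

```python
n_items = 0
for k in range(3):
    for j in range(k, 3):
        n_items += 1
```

Let's trace through this code step by step.

Initialize: n_items = 0
Entering loop: for k in range(3):
After iteration 1: k = 0, n_items = 3
After iteration 2: k = 1, n_items = 5
After iteration 3: k = 2, n_items = 6
Loop ends.

Final answer: 6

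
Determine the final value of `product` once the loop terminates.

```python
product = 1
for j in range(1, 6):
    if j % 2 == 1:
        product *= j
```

Let's trace through this code step by step.

Initialize: product = 1
Entering loop: for j in range(1, 6):
After iteration 1: j = 1, product = 1
After iteration 2: j = 2, product = 1
After iteration 3: j = 3, product = 3
After iteration 4: j = 4, product = 3
After iteration 5: j = 5, product = 15
Loop ends.

Final answer: 15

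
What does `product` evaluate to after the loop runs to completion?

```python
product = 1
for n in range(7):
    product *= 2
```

Let's trace through this code step by step.

Initialize: product = 1
Entering loop: for n in range(7):
After iteration 1: n = 0, product = 2
After iteration 2: n = 1, product = 4
After iteration 3: n = 2, product = 8
After iteration 4: n = 3, product = 16
After iteration 5: n = 4, product = 32
After iteration 6: n = 5, product = 64
After iteration 7: n = 6, product = 128
Loop ends.

Final answer: 128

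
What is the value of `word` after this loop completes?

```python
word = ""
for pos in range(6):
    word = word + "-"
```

Let's trace through this code step by step.

Initialize: word = ''
Entering loop: for pos in range(6):
After iteration 1: pos = 0, word = '-'
After iteration 2: pos = 1, word = '--'
After iteration 3: pos = 2, word = '---'
After iteration 4: pos = 3, word = '----'
After iteration 5: pos = 4, word = '-----'
After iteration 6: pos = 5, word = '------'
Loop ends.

Final answer: '------'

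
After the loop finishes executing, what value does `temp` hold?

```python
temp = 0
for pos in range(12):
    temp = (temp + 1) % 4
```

Let's trace through this code step by step.

Initialize: temp = 0
Entering loop: for pos in range(12):
After iteration 1: pos = 0, temp = 1
After iteration 2: pos = 1, temp = 2
After iteration 3: pos = 2, temp = 3
After iteration 4: pos = 3, temp = 0
After iteration 5: pos = 4, temp = 1
After iteration 6: pos = 5, temp = 2
After iteration 7: pos = 6, temp = 3
After iteration 8: pos = 7, temp = 0
After iteration 9: pos = 8, temp = 1
After iteration 10: pos = 9, temp = 2
After iteration 11: pos = 10, temp = 3
After iteration 12: pos = 11, temp = 0
Loop ends.

Final answer: 0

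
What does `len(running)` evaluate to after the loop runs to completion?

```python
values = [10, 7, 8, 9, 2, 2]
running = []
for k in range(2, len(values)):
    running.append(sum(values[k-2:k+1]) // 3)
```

Let's trace through this code step by step.

Initialize: values = [10, 7, 8, 9, 2, 2]
Initialize: running = []
Entering loop: for k in range(2, len(values)):
After iteration 1: k = 2, running = [8]
After iteration 2: k = 3, running = [8, 8]
After iteration 3: k = 4, running = [8, 8, 6]
After iteration 4: k = 5, running = [8, 8, 6, 4]
Loop ends.
len(running) = 4

Final answer: 4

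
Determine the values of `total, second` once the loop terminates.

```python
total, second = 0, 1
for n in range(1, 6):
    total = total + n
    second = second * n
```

Let's trace through this code step by step.

Initialize: total = 0
Initialize: second = 1
Entering loop: for n in range(1, 6):
After iteration 1: n = 1, total = 1, second = 1
After iteration 2: n = 2, total = 3, second = 2
After iteration 3: n = 3, total = 6, second = 6
After iteration 4: n = 4, total = 10, second = 24
After iteration 5: n = 5, total = 15, second = 120
Loop ends.

Final answer: 15, 120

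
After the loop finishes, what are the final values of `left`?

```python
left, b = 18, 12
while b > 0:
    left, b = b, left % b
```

Let's trace through this code step by step.

Initialize: left = 18
Initialize: b = 12
Entering loop: while b > 0:
After iteration 1: left = 12, b = 6
After iteration 2: left = 6, b = 0
Loop ends.

Final answer: 6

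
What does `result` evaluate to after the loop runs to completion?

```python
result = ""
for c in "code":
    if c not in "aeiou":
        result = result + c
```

Let's trace through this code step by step.

Initialize: result = ''
Entering loop: for c in "code":
After iteration 1: c = 'c', result = 'c'
After iteration 2: c = 'o', result = 'c'
After iteration 3: c = 'd', result = 'cd'
After iteration 4: c = 'e', result = 'cd'
Loop ends.

Final answer: 'cd'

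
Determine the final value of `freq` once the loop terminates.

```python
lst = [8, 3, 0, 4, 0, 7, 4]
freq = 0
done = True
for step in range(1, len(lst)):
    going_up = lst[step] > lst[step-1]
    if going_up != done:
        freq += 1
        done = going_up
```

Let's trace through this code step by step.

Initialize: lst = [8, 3, 0, 4, 0, 7, 4]
Initialize: freq = 0
Initialize: done = True
Entering loop: for step in range(1, len(lst)):
After iteration 1: step = 1, freq = 1, done = False, going_up = False
After iteration 2: step = 2, freq = 1, done = False, going_up = False
After iteration 3: step = 3, freq = 2, done = True, going_up = True
After iteration 4: step = 4, freq = 3, done = False, going_up = False
After iteration 5: step = 5, freq = 4, done = True, going_up = True
After iteration 6: step = 6, freq = 5, done = False, going_up = False
Loop ends.

Final answer: 5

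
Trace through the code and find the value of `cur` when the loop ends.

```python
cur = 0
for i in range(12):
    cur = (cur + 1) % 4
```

Let's trace through this code step by step.

Initialize: cur = 0
Entering loop: for i in range(12):
After iteration 1: i = 0, cur = 1
After iteration 2: i = 1, cur = 2
After iteration 3: i = 2, cur = 3
After iteration 4: i = 3, cur = 0
After iteration 5: i = 4, cur = 1
After iteration 6: i = 5, cur = 2
After iteration 7: i = 6, cur = 3
After iteration 8: i = 7, cur = 0
After iteration 9: i = 8, cur = 1
After iteration 10: i = 9, cur = 2
After iteration 11: i = 10, cur = 3
After iteration 12: i = 11, cur = 0
Loop ends.

Final answer: 0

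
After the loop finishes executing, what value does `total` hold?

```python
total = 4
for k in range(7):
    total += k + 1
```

Let's trace through this code step by step.

Initialize: total = 4
Entering loop: for k in range(7):
After iteration 1: k = 0, total = 5
After iteration 2: k = 1, total = 7
After iteration 3: k = 2, total = 10
After iteration 4: k = 3, total = 14
After iteration 5: k = 4, total = 19
After iteration 6: k = 5, total = 25
After iteration 7: k = 6, total = 32
Loop ends.

Final answer: 32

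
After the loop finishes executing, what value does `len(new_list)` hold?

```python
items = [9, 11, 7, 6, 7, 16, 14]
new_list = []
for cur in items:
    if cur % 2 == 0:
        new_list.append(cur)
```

Let's trace through this code step by step.

Initialize: items = [9, 11, 7, 6, 7, 16, 14]
Initialize: new_list = []
Entering loop: for cur in items:
After iteration 1: cur = 9, new_list = []
After iteration 2: cur = 11, new_list = []
After iteration 3: cur = 7, new_list = []
After iteration 4: cur = 6, new_list = [6]
After iteration 5: cur = 7, new_list = [6]
After iteration 6: cur = 16, new_list = [6, 16]
After iteration 7: cur = 14, new_list = [6, 16, 14]
Loop ends.
len(new_list) = 3

Final answer: 3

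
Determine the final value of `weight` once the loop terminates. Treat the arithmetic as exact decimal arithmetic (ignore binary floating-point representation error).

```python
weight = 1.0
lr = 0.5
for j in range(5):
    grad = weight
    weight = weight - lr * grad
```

Let's trace through this code step by step.

Initialize: weight = 1.0
Initialize: lr = 0.5
Entering loop: for j in range(5):
After iteration 1: j = 0, weight = 0.5, grad = 1.0
After iteration 2: j = 1, weight = 0.25, grad = 0.5
After iteration 3: j = 2, weight = 0.125, grad = 0.25
After iteration 4: j = 3, weight = 0.0625, grad = 0.125
After iteration 5: j = 4, weight = 0.03125, grad = 0.0625
Loop ends.

Final answer: 0.03125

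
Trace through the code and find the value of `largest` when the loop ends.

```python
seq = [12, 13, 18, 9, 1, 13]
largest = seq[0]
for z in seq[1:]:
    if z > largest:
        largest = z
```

Let's trace through this code step by step.

Initialize: seq = [12, 13, 18, 9, 1, 13]
Initialize: largest = 12
Entering loop: for z in seq[1:]:
After iteration 1: z = 13, largest = 13
After iteration 2: z = 18, largest = 18
After iteration 3: z = 9, largest = 18
After iteration 4: z = 1, largest = 18
After iteration 5: z = 13, largest = 18
Loop ends.

Final answer: 18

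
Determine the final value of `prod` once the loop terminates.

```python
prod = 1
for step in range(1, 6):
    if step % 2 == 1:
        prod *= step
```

Let's trace through this code step by step.

Initialize: prod = 1
Entering loop: for step in range(1, 6):
After iteration 1: step = 1, prod = 1
After iteration 2: step = 2, prod = 1
After iteration 3: step = 3, prod = 3
After iteration 4: step = 4, prod = 3
After iteration 5: step = 5, prod = 15
Loop ends.

Final answer: 15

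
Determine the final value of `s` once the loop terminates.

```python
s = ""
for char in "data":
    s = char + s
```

Let's trace through this code step by step.

Initialize: s = ''
Entering loop: for char in "data":
After iteration 1: char = 'd', s = 'd'
After iteration 2: char = 'a', s = 'ad'
After iteration 3: char = 't', s = 'tad'
After iteration 4: char = 'a', s = 'atad'
Loop ends.

Final answer: 'atad'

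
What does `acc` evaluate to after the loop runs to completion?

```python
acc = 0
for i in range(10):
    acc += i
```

Let's trace through this code step by step.

Initialize: acc = 0
Entering loop: for i in range(10):
After iteration 1: i = 0, acc = 0
After iteration 2: i = 1, acc = 1
After iteration 3: i = 2, acc = 3
After iteration 4: i = 3, acc = 6
After iteration 5: i = 4, acc = 10
After iteration 6: i = 5, acc = 15
After iteration 7: i = 6, acc = 21
After iteration 8: i = 7, acc = 28
After iteration 9: i = 8, acc = 36
After iteration 10: i = 9, acc = 45
Loop ends.

Final answer: 45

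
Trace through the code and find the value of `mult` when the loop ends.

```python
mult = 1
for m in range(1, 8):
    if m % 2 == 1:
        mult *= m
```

Let's trace through this code step by step.

Initialize: mult = 1
Entering loop: for m in range(1, 8):
After iteration 1: m = 1, mult = 1
After iteration 2: m = 2, mult = 1
After iteration 3: m = 3, mult = 3
After iteration 4: m = 4, mult = 3
After iteration 5: m = 5, mult = 15
After iteration 6: m = 6, mult = 15
After iteration 7: m = 7, mult = 105
Loop ends.

Final answer: 105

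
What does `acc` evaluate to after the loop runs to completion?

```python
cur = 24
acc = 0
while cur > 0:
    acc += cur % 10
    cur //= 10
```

Let's trace through this code step by step.

Initialize: cur = 24
Initialize: acc = 0
Entering loop: while cur > 0:
After iteration 1: cur = 2, acc = 4
After iteration 2: cur = 0, acc = 6
Loop ends.

Final answer: 6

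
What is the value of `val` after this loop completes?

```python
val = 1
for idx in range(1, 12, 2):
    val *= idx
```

Let's trace through this code step by step.

Initialize: val = 1
Entering loop: for idx in range(1, 12, 2):
After iteration 1: idx = 1, val = 1
After iteration 2: idx = 3, val = 3
After iteration 3: idx = 5, val = 15
After iteration 4: idx = 7, val = 105
After iteration 5: idx = 9, val = 945
After iteration 6: idx = 11, val = 10395
Loop ends.

Final answer: 10395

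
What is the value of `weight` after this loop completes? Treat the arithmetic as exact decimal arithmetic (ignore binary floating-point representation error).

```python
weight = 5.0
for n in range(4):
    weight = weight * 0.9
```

Let's trace through this code step by step.

Initialize: weight = 5.0
Entering loop: for n in range(4):
After iteration 1: n = 0, weight = 4.5
After iteration 2: n = 1, weight = 4.05
After iteration 3: n = 2, weight = 3.645
After iteration 4: n = 3, weight = 3.2805
Loop ends.

Final answer: 3.2805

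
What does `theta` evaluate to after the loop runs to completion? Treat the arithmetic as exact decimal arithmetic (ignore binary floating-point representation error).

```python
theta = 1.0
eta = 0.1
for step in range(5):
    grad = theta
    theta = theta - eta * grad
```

Let's trace through this code step by step.

Initialize: theta = 1.0
Initialize: eta = 0.1
Entering loop: for step in range(5):
After iteration 1: step = 0, theta = 0.9, grad = 1.0
After iteration 2: step = 1, theta = 0.81, grad = 0.9
After iteration 3: step = 2, theta = 0.729, grad = 0.81
After iteration 4: step = 3, theta = 0.6561, grad = 0.729
After iteration 5: step = 4, theta = 0.59049, grad = 0.6561
Loop ends.

Final answer: 0.59049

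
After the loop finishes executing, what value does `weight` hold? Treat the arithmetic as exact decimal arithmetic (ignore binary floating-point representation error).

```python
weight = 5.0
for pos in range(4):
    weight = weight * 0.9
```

Let's trace through this code step by step.

Initialize: weight = 5.0
Entering loop: for pos in range(4):
After iteration 1: pos = 0, weight = 4.5
After iteration 2: pos = 1, weight = 4.05
After iteration 3: pos = 2, weight = 3.645
After iteration 4: pos = 3, weight = 3.2805
Loop ends.

Final answer: 3.2805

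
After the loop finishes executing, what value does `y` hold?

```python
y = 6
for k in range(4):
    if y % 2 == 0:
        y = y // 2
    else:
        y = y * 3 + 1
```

Let's trace through this code step by step.

Initialize: y = 6
Entering loop: for k in range(4):
After iteration 1: k = 0, y = 3
After iteration 2: k = 1, y = 10
After iteration 3: k = 2, y = 5
After iteration 4: k = 3, y = 16
Loop ends.

Final answer: 16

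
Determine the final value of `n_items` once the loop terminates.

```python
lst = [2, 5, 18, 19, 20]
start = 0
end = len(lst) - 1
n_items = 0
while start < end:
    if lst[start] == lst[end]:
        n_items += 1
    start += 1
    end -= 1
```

Let's trace through this code step by step.

Initialize: lst = [2, 5, 18, 19, 20]
Initialize: start = 0
Initialize: end = 4
Initialize: n_items = 0
Entering loop: while start < end:
After iteration 1: start = 1, end = 3, n_items = 0
After iteration 2: start = 2, end = 2, n_items = 0
Loop ends.

Final answer: 0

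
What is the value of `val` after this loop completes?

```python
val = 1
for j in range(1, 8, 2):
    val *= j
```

Let's trace through this code step by step.

Initialize: val = 1
Entering loop: for j in range(1, 8, 2):
After iteration 1: j = 1, val = 1
After iteration 2: j = 3, val = 3
After iteration 3: j = 5, val = 15
After iteration 4: j = 7, val = 105
Loop ends.

Final answer: 105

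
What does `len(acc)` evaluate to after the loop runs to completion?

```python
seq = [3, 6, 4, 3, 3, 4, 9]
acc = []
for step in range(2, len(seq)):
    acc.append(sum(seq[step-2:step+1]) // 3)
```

Let's trace through this code step by step.

Initialize: seq = [3, 6, 4, 3, 3, 4, 9]
Initialize: acc = []
Entering loop: for step in range(2, len(seq)):
After iteration 1: step = 2, acc = [4]
After iteration 2: step = 3, acc = [4, 4]
After iteration 3: step = 4, acc = [4, 4, 3]
After iteration 4: step = 5, acc = [4, 4, 3, 3]
After iteration 5: step = 6, acc = [4, 4, 3, 3, 5]
Loop ends.
len(acc) = 5

Final answer: 5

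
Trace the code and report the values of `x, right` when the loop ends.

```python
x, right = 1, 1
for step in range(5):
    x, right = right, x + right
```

Let's trace through this code step by step.

Initialize: x = 1
Initialize: right = 1
Entering loop: for step in range(5):
After iteration 1: step = 0, x = 1, right = 2
After iteration 2: step = 1, x = 2, right = 3
After iteration 3: step = 2, x = 3, right = 5
After iteration 4: step = 3, x = 5, right = 8
After iteration 5: step = 4, x = 8, right = 13
Loop ends.

Final answer: 8, 13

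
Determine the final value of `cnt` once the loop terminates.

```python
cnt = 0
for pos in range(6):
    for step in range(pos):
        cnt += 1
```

Let's trace through this code step by step.

Initialize: cnt = 0
Entering loop: for pos in range(6):
After iteration 1: pos = 0, cnt = 0
After iteration 2: pos = 1, cnt = 1, step = 0
After iteration 3: pos = 2, cnt = 3, step = 1
After iteration 4: pos = 3, cnt = 6, step = 2
After iteration 5: pos = 4, cnt = 10, step = 3
After iteration 6: pos = 5, cnt = 15, step = 4
Loop ends.

Final answer: 15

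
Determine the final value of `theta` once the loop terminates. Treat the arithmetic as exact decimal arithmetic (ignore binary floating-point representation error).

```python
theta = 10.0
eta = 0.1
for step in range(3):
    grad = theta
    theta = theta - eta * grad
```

Let's trace through this code step by step.

Initialize: theta = 10.0
Initialize: eta = 0.1
Entering loop: for step in range(3):
After iteration 1: step = 0, theta = 9.0, grad = 10.0
After iteration 2: step = 1, theta = 8.1, grad = 9.0
After iteration 3: step = 2, theta = 7.29, grad = 8.1
Loop ends.

Final answer: 7.29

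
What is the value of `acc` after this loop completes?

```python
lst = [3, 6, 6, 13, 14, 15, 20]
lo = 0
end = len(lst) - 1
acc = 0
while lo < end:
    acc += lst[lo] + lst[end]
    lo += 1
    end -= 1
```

Let's trace through this code step by step.

Initialize: lst = [3, 6, 6, 13, 14, 15, 20]
Initialize: lo = 0
Initialize: end = 6
Initialize: acc = 0
Entering loop: while lo < end:
After iteration 1: lo = 1, end = 5, acc = 23
After iteration 2: lo = 2, end = 4, acc = 44
After iteration 3: lo = 3, end = 3, acc = 64
Loop ends.

Final answer: 64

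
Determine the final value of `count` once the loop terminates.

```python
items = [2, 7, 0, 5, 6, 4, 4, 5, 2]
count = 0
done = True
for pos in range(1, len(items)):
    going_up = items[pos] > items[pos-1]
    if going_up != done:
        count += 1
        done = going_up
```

Let's trace through this code step by step.

Initialize: items = [2, 7, 0, 5, 6, 4, 4, 5, 2]
Initialize: count = 0
Initialize: done = True
Entering loop: for pos in range(1, len(items)):
After iteration 1: pos = 1, count = 0, done = True, going_up = True
After iteration 2: pos = 2, count = 1, done = False, going_up = False
After iteration 3: pos = 3, count = 2, done = True, going_up = True
After iteration 4: pos = 4, count = 2, done = True, going_up = True
After iteration 5: pos = 5, count = 3, done = False, going_up = False
After iteration 6: pos = 6, count = 3, done = False, going_up = False
After iteration 7: pos = 7, count = 4, done = True, going_up = True
After iteration 8: pos = 8, count = 5, done = False, going_up = False
Loop ends.

Final answer: 5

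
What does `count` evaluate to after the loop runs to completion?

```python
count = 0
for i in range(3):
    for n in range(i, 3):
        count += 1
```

Let's trace through this code step by step.

Initialize: count = 0
Entering loop: for i in range(3):
After iteration 1: i = 0, count = 3
After iteration 2: i = 1, count = 5
After iteration 3: i = 2, count = 6
Loop ends.

Final answer: 6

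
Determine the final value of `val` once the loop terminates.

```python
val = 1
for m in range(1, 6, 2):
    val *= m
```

Let's trace through this code step by step.

Initialize: val = 1
Entering loop: for m in range(1, 6, 2):
After iteration 1: m = 1, val = 1
After iteration 2: m = 3, val = 3
After iteration 3: m = 5, val = 15
Loop ends.

Final answer: 15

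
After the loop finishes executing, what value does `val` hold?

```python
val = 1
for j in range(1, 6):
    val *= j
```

Let's trace through this code step by step.

Initialize: val = 1
Entering loop: for j in range(1, 6):
After iteration 1: j = 1, val = 1
After iteration 2: j = 2, val = 2
After iteration 3: j = 3, val = 6
After iteration 4: j = 4, val = 24
After iteration 5: j = 5, val = 120
Loop ends.

Final answer: 120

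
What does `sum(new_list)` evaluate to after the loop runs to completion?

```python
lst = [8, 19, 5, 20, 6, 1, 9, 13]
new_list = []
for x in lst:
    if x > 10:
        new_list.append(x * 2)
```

Let's trace through this code step by step.

Initialize: lst = [8, 19, 5, 20, 6, 1, 9, 13]
Initialize: new_list = []
Entering loop: for x in lst:
After iteration 1: x = 8, new_list = []
After iteration 2: x = 19, new_list = [38]
After iteration 3: x = 5, new_list = [38]
After iteration 4: x = 20, new_list = [38, 40]
After iteration 5: x = 6, new_list = [38, 40]
After iteration 6: x = 1, new_list = [38, 40]
After iteration 7: x = 9, new_list = [38, 40]
After iteration 8: x = 13, new_list = [38, 40, 26]
Loop ends.
sum(new_list) = 104

Final answer: 104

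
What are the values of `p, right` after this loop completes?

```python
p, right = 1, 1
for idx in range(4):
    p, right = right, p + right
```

Let's trace through this code step by step.

Initialize: p = 1
Initialize: right = 1
Entering loop: for idx in range(4):
After iteration 1: idx = 0, p = 1, right = 2
After iteration 2: idx = 1, p = 2, right = 3
After iteration 3: idx = 2, p = 3, right = 5
After iteration 4: idx = 3, p = 5, right = 8
Loop ends.

Final answer: 5, 8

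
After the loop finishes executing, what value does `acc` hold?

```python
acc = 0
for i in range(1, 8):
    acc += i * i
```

Let's trace through this code step by step.

Initialize: acc = 0
Entering loop: for i in range(1, 8):
After iteration 1: i = 1, acc = 1
After iteration 2: i = 2, acc = 5
After iteration 3: i = 3, acc = 14
After iteration 4: i = 4, acc = 30
After iteration 5: i = 5, acc = 55
After iteration 6: i = 6, acc = 91
After iteration 7: i = 7, acc = 140
Loop ends.

Final answer: 140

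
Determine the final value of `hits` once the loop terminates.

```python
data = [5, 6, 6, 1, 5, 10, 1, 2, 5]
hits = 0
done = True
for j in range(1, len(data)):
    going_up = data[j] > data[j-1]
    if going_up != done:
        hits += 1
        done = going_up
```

Let's trace through this code step by step.

Initialize: data = [5, 6, 6, 1, 5, 10, 1, 2, 5]
Initialize: hits = 0
Initialize: done = True
Entering loop: for j in range(1, len(data)):
After iteration 1: j = 1, hits = 0, done = True, going_up = True
After iteration 2: j = 2, hits = 1, done = False, going_up = False
After iteration 3: j = 3, hits = 1, done = False, going_up = False
After iteration 4: j = 4, hits = 2, done = True, going_up = True
After iteration 5: j = 5, hits = 2, done = True, going_up = True
After iteration 6: j = 6, hits = 3, done = False, going_up = False
After iteration 7: j = 7, hits = 4, done = True, going_up = True
After iteration 8: j = 8, hits = 4, done = True, going_up = True
Loop ends.

Final answer: 4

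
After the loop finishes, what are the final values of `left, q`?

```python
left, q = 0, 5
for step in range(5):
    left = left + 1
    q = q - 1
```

Let's trace through this code step by step.

Initialize: left = 0
Initialize: q = 5
Entering loop: for step in range(5):
After iteration 1: step = 0, left = 1, q = 4
After iteration 2: step = 1, left = 2, q = 3
After iteration 3: step = 2, left = 3, q = 2
After iteration 4: step = 3, left = 4, q = 1
After iteration 5: step = 4, left = 5, q = 0
Loop ends.

Final answer: 5, 0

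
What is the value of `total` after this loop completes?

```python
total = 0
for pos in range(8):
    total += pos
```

Let's trace through this code step by step.

Initialize: total = 0
Entering loop: for pos in range(8):
After iteration 1: pos = 0, total = 0
After iteration 2: pos = 1, total = 1
After iteration 3: pos = 2, total = 3
After iteration 4: pos = 3, total = 6
After iteration 5: pos = 4, total = 10
After iteration 6: pos = 5, total = 15
After iteration 7: pos = 6, total = 21
After iteration 8: pos = 7, total = 28
Loop ends.

Final answer: 28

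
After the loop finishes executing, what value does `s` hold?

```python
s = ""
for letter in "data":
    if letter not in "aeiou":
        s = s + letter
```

Let's trace through this code step by step.

Initialize: s = ''
Entering loop: for letter in "data":
After iteration 1: letter = 'd', s = 'd'
After iteration 2: letter = 'a', s = 'd'
After iteration 3: letter = 't', s = 'dt'
After iteration 4: letter = 'a', s = 'dt'
Loop ends.

Final answer: 'dt'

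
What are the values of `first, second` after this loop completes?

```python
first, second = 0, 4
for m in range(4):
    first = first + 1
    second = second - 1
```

Let's trace through this code step by step.

Initialize: first = 0
Initialize: second = 4
Entering loop: for m in range(4):
After iteration 1: m = 0, first = 1, second = 3
After iteration 2: m = 1, first = 2, second = 2
After iteration 3: m = 2, first = 3, second = 1
After iteration 4: m = 3, first = 4, second = 0
Loop ends.

Final answer: 4, 0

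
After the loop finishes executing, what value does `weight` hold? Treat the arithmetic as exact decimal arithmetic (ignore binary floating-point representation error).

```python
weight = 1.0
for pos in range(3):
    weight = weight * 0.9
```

Let's trace through this code step by step.

Initialize: weight = 1.0
Entering loop: for pos in range(3):
After iteration 1: pos = 0, weight = 0.9
After iteration 2: pos = 1, weight = 0.81
After iteration 3: pos = 2, weight = 0.729
Loop ends.

Final answer: 0.729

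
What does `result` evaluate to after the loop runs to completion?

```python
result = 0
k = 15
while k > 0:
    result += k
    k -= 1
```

Let's trace through this code step by step.

Initialize: result = 0
Initialize: k = 15
Entering loop: while k > 0:
After iteration 1: result = 15, k = 14
After iteration 2: result = 29, k = 13
After iteration 3: result = 42, k = 12
After iteration 4: result = 54, k = 11
After iteration 5: result = 65, k = 10
After iteration 6: result = 75, k = 9
After iteration 7: result = 84, k = 8
After iteration 8: result = 92, k = 7
After iteration 9: result = 99, k = 6
After iteration 10: result = 105, k = 5
After iteration 11: result = 110, k = 4
After iteration 12: result = 114, k = 3
After iteration 13: result = 117, k = 2
After iteration 14: result = 119, k = 1
After iteration 15: result = 120, k = 0
Loop ends.

Final answer: 120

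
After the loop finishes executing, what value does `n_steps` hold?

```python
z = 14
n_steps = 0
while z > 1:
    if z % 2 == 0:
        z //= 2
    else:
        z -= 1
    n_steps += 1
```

Let's trace through this code step by step.

Initialize: z = 14
Initialize: n_steps = 0
Entering loop: while z > 1:
After iteration 1: z = 7, n_steps = 1
After iteration 2: z = 6, n_steps = 2
After iteration 3: z = 3, n_steps = 3
After iteration 4: z = 2, n_steps = 4
After iteration 5: z = 1, n_steps = 5
Loop ends.

Final answer: 5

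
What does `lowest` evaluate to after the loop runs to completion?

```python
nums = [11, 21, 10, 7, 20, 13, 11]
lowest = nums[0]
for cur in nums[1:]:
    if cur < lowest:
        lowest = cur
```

Let's trace through this code step by step.

Initialize: nums = [11, 21, 10, 7, 20, 13, 11]
Initialize: lowest = 11
Entering loop: for cur in nums[1:]:
After iteration 1: cur = 21, lowest = 11
After iteration 2: cur = 10, lowest = 10
After iteration 3: cur = 7, lowest = 7
After iteration 4: cur = 20, lowest = 7
After iteration 5: cur = 13, lowest = 7
After iteration 6: cur = 11, lowest = 7
Loop ends.

Final answer: 7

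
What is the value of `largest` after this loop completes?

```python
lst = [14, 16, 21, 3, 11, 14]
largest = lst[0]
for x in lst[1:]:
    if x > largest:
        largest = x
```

Let's trace through this code step by step.

Initialize: lst = [14, 16, 21, 3, 11, 14]
Initialize: largest = 14
Entering loop: for x in lst[1:]:
After iteration 1: x = 16, largest = 16
After iteration 2: x = 21, largest = 21
After iteration 3: x = 3, largest = 21
After iteration 4: x = 11, largest = 21
After iteration 5: x = 14, largest = 21
Loop ends.

Final answer: 21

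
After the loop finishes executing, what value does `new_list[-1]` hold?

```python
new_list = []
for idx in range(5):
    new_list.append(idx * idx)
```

Let's trace through this code step by step.

Initialize: new_list = []
Entering loop: for idx in range(5):
After iteration 1: idx = 0, new_list = [0]
After iteration 2: idx = 1, new_list = [0, 1]
After iteration 3: idx = 2, new_list = [0, 1, 4]
After iteration 4: idx = 3, new_list = [0, 1, 4, 9]
After iteration 5: idx = 4, new_list = [0, 1, 4, 9, 16]
Loop ends.
new_list[-1] = 16

Final answer: 16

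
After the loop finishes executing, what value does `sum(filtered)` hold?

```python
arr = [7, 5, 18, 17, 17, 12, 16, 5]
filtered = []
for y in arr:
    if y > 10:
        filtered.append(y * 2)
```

Let's trace through this code step by step.

Initialize: arr = [7, 5, 18, 17, 17, 12, 16, 5]
Initialize: filtered = []
Entering loop: for y in arr:
After iteration 1: y = 7, filtered = []
After iteration 2: y = 5, filtered = []
After iteration 3: y = 18, filtered = [36]
After iteration 4: y = 17, filtered = [36, 34]
After iteration 5: y = 17, filtered = [36, 34, 34]
After iteration 6: y = 12, filtered = [36, 34, 34, 24]
After iteration 7: y = 16, filtered = [36, 34, 34, 24, 32]
After iteration 8: y = 5, filtered = [36, 34, 34, 24, 32]
Loop ends.
sum(filtered) = 160

Final answer: 160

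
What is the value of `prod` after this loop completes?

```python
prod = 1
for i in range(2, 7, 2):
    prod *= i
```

Let's trace through this code step by step.

Initialize: prod = 1
Entering loop: for i in range(2, 7, 2):
After iteration 1: i = 2, prod = 2
After iteration 2: i = 4, prod = 8
After iteration 3: i = 6, prod = 48
Loop ends.

Final answer: 48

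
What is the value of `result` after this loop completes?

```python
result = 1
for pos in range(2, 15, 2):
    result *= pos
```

Let's trace through this code step by step.

Initialize: result = 1
Entering loop: for pos in range(2, 15, 2):
After iteration 1: pos = 2, result = 2
After iteration 2: pos = 4, result = 8
After iteration 3: pos = 6, result = 48
After iteration 4: pos = 8, result = 384
After iteration 5: pos = 10, result = 3840
After iteration 6: pos = 12, result = 46080
After iteration 7: pos = 14, result = 645120
Loop ends.

Final answer: 645120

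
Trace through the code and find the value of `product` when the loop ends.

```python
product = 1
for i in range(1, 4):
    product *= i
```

Let's trace through this code step by step.

Initialize: product = 1
Entering loop: for i in range(1, 4):
After iteration 1: i = 1, product = 1
After iteration 2: i = 2, product = 2
After iteration 3: i = 3, product = 6
Loop ends.

Final answer: 6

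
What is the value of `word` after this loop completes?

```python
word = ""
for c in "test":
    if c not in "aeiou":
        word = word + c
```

Let's trace through this code step by step.

Initialize: word = ''
Entering loop: for c in "test":
After iteration 1: c = 't', word = 't'
After iteration 2: c = 'e', word = 't'
After iteration 3: c = 's', word = 'ts'
After iteration 4: c = 't', word = 'tst'
Loop ends.

Final answer: 'tst'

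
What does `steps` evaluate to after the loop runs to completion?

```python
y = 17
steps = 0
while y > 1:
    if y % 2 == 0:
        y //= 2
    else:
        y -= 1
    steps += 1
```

Let's trace through this code step by step.

Initialize: y = 17
Initialize: steps = 0
Entering loop: while y > 1:
After iteration 1: y = 16, steps = 1
After iteration 2: y = 8, steps = 2
After iteration 3: y = 4, steps = 3
After iteration 4: y = 2, steps = 4
After iteration 5: y = 1, steps = 5
Loop ends.

Final answer: 5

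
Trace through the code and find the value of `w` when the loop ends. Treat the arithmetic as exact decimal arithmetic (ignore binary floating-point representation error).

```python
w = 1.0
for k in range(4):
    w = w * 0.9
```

Let's trace through this code step by step.

Initialize: w = 1.0
Entering loop: for k in range(4):
After iteration 1: k = 0, w = 0.9
After iteration 2: k = 1, w = 0.81
After iteration 3: k = 2, w = 0.729
After iteration 4: k = 3, w = 0.6561
Loop ends.

Final answer: 0.6561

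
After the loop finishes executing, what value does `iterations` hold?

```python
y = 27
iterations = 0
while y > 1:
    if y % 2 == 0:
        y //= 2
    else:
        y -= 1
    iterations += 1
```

Let's trace through this code step by step.

Initialize: y = 27
Initialize: iterations = 0
Entering loop: while y > 1:
After iteration 1: y = 26, iterations = 1
After iteration 2: y = 13, iterations = 2
After iteration 3: y = 12, iterations = 3
After iteration 4: y = 6, iterations = 4
After iteration 5: y = 3, iterations = 5
After iteration 6: y = 2, iterations = 6
After iteration 7: y = 1, iterations = 7
Loop ends.

Final answer: 7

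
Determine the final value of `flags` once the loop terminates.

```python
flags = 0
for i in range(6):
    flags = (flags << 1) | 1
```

Let's trace through this code step by step.

Initialize: flags = 0
Entering loop: for i in range(6):
After iteration 1: i = 0, flags = 1
After iteration 2: i = 1, flags = 3
After iteration 3: i = 2, flags = 7
After iteration 4: i = 3, flags = 15
After iteration 5: i = 4, flags = 31
After iteration 6: i = 5, flags = 63
Loop ends.

Final answer: 63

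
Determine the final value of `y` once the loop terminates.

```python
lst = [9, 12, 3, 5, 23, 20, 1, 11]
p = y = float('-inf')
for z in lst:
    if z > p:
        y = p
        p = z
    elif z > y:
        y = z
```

Let's trace through this code step by step.

Initialize: lst = [9, 12, 3, 5, 23, 20, 1, 11]
Initialize: p = -inf
Initialize: y = -inf
Entering loop: for z in lst:
After iteration 1: z = 9, p = 9, y = -inf
After iteration 2: z = 12, p = 12, y = 9
After iteration 3: z = 3, p = 12, y = 9
After iteration 4: z = 5, p = 12, y = 9
After iteration 5: z = 23, p = 23, y = 12
After iteration 6: z = 20, p = 23, y = 20
After iteration 7: z = 1, p = 23, y = 20
After iteration 8: z = 11, p = 23, y = 20
Loop ends.

Final answer: 20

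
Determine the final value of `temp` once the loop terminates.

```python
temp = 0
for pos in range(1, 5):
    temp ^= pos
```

Let's trace through this code step by step.

Initialize: temp = 0
Entering loop: for pos in range(1, 5):
After iteration 1: pos = 1, temp = 1
After iteration 2: pos = 2, temp = 3
After iteration 3: pos = 3, temp = 0
After iteration 4: pos = 4, temp = 4
Loop ends.

Final answer: 4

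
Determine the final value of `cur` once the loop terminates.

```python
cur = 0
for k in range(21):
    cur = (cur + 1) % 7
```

Let's trace through this code step by step.

Initialize: cur = 0
Entering loop: for k in range(21):
After iteration 1: k = 0, cur = 1
After iteration 2: k = 1, cur = 2
After iteration 3: k = 2, cur = 3
After iteration 4: k = 3, cur = 4
After iteration 5: k = 4, cur = 5
After iteration 6: k = 5, cur = 6
After iteration 7: k = 6, cur = 0
After iteration 8: k = 7, cur = 1
After iteration 9: k = 8, cur = 2
After iteration 10: k = 9, cur = 3
After iteration 11: k = 10, cur = 4
After iteration 12: k = 11, cur = 5
After iteration 13: k = 12, cur = 6
After iteration 14: k = 13, cur = 0
After iteration 15: k = 14, cur = 1
After iteration 16: k = 15, cur = 2
After iteration 17: k = 16, cur = 3
After iteration 18: k = 17, cur = 4
After iteration 19: k = 18, cur = 5
After iteration 20: k = 19, cur = 6
After iteration 21: k = 20, cur = 0
Loop ends.

Final answer: 0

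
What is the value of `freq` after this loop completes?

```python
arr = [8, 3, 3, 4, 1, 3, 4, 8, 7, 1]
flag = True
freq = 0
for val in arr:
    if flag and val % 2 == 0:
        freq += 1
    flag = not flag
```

Let's trace through this code step by step.

Initialize: arr = [8, 3, 3, 4, 1, 3, 4, 8, 7, 1]
Initialize: flag = True
Initialize: freq = 0
Entering loop: for val in arr:
After iteration 1: val = 8, flag = False, freq = 1
After iteration 2: val = 3, flag = True, freq = 1
After iteration 3: val = 3, flag = False, freq = 1
After iteration 4: val = 4, flag = True, freq = 1
After iteration 5: val = 1, flag = False, freq = 1
After iteration 6: val = 3, flag = True, freq = 1
After iteration 7: val = 4, flag = False, freq = 2
After iteration 8: val = 8, flag = True, freq = 2
After iteration 9: val = 7, flag = False, freq = 2
After iteration 10: val = 1, flag = True, freq = 2
Loop ends.

Final answer: 2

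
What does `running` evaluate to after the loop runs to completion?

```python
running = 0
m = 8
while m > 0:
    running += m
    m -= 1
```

Let's trace through this code step by step.

Initialize: running = 0
Initialize: m = 8
Entering loop: while m > 0:
After iteration 1: running = 8, m = 7
After iteration 2: running = 15, m = 6
After iteration 3: running = 21, m = 5
After iteration 4: running = 26, m = 4
After iteration 5: running = 30, m = 3
After iteration 6: running = 33, m = 2
After iteration 7: running = 35, m = 1
After iteration 8: running = 36, m = 0
Loop ends.

Final answer: 36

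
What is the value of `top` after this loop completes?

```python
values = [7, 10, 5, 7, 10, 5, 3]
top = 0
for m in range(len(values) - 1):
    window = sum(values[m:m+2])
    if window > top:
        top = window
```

Let's trace through this code step by step.

Initialize: values = [7, 10, 5, 7, 10, 5, 3]
Initialize: top = 0
Entering loop: for m in range(len(values) - 1):
After iteration 1: m = 0, top = 17, window = 17
After iteration 2: m = 1, top = 17, window = 15
After iteration 3: m = 2, top = 17, window = 12
After iteration 4: m = 3, top = 17, window = 17
After iteration 5: m = 4, top = 17, window = 15
After iteration 6: m = 5, top = 17, window = 8
Loop ends.

Final answer: 17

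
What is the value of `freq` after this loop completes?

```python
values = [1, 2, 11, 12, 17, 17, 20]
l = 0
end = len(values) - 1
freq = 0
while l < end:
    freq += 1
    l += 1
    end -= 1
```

Let's trace through this code step by step.

Initialize: values = [1, 2, 11, 12, 17, 17, 20]
Initialize: l = 0
Initialize: end = 6
Initialize: freq = 0
Entering loop: while l < end:
After iteration 1: l = 1, end = 5, freq = 1
After iteration 2: l = 2, end = 4, freq = 2
After iteration 3: l = 3, end = 3, freq = 3
Loop ends.

Final answer: 3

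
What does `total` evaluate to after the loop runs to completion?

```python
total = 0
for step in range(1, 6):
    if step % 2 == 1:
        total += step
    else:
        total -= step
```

Let's trace through this code step by step.

Initialize: total = 0
Entering loop: for step in range(1, 6):
After iteration 1: step = 1, total = 1
After iteration 2: step = 2, total = -1
After iteration 3: step = 3, total = 2
After iteration 4: step = 4, total = -2
After iteration 5: step = 5, total = 3
Loop ends.

Final answer: 3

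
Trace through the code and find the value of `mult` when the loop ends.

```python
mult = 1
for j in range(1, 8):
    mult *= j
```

Let's trace through this code step by step.

Initialize: mult = 1
Entering loop: for j in range(1, 8):
After iteration 1: j = 1, mult = 1
After iteration 2: j = 2, mult = 2
After iteration 3: j = 3, mult = 6
After iteration 4: j = 4, mult = 24
After iteration 5: j = 5, mult = 120
After iteration 6: j = 6, mult = 720
After iteration 7: j = 7, mult = 5040
Loop ends.

Final answer: 5040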